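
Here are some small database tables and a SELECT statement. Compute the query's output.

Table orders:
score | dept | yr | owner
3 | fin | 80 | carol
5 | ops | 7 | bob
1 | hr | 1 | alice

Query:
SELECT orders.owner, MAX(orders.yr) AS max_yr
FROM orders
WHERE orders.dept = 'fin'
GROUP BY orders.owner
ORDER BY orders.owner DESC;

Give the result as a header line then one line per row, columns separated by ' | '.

After WHERE (1 rows):
orders.score | orders.dept | orders.yr | orders.owner
3 | fin | 80 | carol
After GROUP BY (1 rows):
orders.owner | max_yr
carol | 80
After ORDER BY (1 rows):
orders.owner | max_yr
carol | 80

== RESULT ==
orders.owner | max_yr
carol | 80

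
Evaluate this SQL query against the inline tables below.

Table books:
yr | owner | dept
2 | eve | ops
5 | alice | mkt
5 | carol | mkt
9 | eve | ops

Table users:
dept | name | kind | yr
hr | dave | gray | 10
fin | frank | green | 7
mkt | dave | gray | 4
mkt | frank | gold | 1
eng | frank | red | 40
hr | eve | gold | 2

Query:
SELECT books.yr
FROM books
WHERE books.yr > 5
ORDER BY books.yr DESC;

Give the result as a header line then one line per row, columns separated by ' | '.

After WHERE (1 rows):
books.yr | books.owner | books.dept
9 | eve | ops
After SELECT (1 rows):
books.yr
9
After ORDER BY (1 rows):
books.yr
9

== RESULT ==
books.yr
9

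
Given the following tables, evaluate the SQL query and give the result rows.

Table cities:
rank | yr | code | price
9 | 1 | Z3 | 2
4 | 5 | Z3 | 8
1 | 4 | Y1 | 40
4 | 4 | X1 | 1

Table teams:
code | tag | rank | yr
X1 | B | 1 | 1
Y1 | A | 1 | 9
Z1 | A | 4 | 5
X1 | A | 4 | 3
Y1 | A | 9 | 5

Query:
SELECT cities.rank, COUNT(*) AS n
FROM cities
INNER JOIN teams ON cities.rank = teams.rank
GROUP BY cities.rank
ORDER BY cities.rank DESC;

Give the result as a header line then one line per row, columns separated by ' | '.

== RESULT ==
cities.rank | n
9 | 1
4 | 4
1 | 2

Derivation:
After JOIN teams (7 rows):
cities.rank | cities.yr | cities.code | cities.price | teams.code | teams.tag | teams.rank | teams.yr
9 | 1 | Z3 | 2 | Y1 | A | 9 | 5
4 | 5 | Z3 | 8 | Z1 | A | 4 | 5
4 | 5 | Z3 | 8 | X1 | A | 4 | 3
1 | 4 | Y1 | 40 | X1 | B | 1 | 1
1 | 4 | Y1 | 40 | Y1 | A | 1 | 9
4 | 4 | X1 | 1 | Z1 | A | 4 | 5
4 | 4 | X1 | 1 | X1 | A | 4 | 3
After GROUP BY (3 rows):
cities.rank | n
9 | 1
4 | 4
1 | 2
After ORDER BY (3 rows):
cities.rank | n
9 | 1
4 | 4
1 | 2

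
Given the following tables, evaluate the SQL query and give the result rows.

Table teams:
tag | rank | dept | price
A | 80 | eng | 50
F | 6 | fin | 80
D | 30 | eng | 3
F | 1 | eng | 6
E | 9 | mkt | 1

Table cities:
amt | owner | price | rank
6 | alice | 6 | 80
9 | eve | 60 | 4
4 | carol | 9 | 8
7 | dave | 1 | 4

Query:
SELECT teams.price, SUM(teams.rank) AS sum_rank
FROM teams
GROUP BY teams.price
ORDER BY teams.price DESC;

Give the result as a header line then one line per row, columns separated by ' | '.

== RESULT ==
teams.price | sum_rank
80 | 6
50 | 80
6 | 1
3 | 30
1 | 9

Derivation:
After GROUP BY (5 rows):
teams.price | sum_rank
50 | 80
80 | 6
3 | 30
6 | 1
1 | 9
After ORDER BY (5 rows):
teams.price | sum_rank
80 | 6
50 | 80
6 | 1
3 | 30
1 | 9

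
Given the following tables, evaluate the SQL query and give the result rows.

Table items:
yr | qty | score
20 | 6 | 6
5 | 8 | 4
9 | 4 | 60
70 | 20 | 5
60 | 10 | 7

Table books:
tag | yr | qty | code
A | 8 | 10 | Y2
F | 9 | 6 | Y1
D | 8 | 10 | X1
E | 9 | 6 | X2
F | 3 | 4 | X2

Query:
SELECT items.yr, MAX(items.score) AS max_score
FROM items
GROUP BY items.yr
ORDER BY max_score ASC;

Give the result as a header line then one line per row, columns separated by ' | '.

After GROUP BY (5 rows):
items.yr | max_score
20 | 6
5 | 4
9 | 60
70 | 5
60 | 7
After ORDER BY (5 rows):
items.yr | max_score
5 | 4
70 | 5
20 | 6
60 | 7
9 | 60

== RESULT ==
items.yr | max_score
5 | 4
70 | 5
20 | 6
60 | 7
9 | 60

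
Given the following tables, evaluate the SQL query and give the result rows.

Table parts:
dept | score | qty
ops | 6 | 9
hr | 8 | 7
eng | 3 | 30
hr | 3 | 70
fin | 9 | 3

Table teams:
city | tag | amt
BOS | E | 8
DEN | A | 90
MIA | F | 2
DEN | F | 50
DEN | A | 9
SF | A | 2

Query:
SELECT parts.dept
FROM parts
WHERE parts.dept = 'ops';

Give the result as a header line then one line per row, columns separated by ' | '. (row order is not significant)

After WHERE (1 rows):
parts.dept | parts.score | parts.qty
ops | 6 | 9
After SELECT (1 rows):
parts.dept
ops

== RESULT ==
parts.dept
ops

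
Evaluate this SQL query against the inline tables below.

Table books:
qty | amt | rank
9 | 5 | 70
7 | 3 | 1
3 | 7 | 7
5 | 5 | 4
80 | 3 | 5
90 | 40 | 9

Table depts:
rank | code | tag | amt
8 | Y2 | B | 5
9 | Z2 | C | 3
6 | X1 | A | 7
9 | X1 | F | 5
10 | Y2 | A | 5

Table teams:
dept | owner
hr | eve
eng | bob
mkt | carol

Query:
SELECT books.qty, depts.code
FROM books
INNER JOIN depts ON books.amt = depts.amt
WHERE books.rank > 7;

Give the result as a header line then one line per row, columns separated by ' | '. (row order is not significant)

After JOIN depts (9 rows):
books.qty | books.amt | books.rank | depts.rank | depts.code | depts.tag | depts.amt
9 | 5 | 70 | 8 | Y2 | B | 5
9 | 5 | 70 | 9 | X1 | F | 5
9 | 5 | 70 | 10 | Y2 | A | 5
7 | 3 | 1 | 9 | Z2 | C | 3
3 | 7 | 7 | 6 | X1 | A | 7
5 | 5 | 4 | 8 | Y2 | B | 5
5 | 5 | 4 | 9 | X1 | F | 5
5 | 5 | 4 | 10 | Y2 | A | 5
80 | 3 | 5 | 9 | Z2 | C | 3
After WHERE (3 rows):
books.qty | books.amt | books.rank | depts.rank | depts.code | depts.tag | depts.amt
9 | 5 | 70 | 8 | Y2 | B | 5
9 | 5 | 70 | 9 | X1 | F | 5
9 | 5 | 70 | 10 | Y2 | A | 5
After SELECT (3 rows):
books.qty | depts.code
9 | Y2
9 | X1
9 | Y2

== RESULT ==
books.qty | depts.code
9 | Y2
9 | X1
9 | Y2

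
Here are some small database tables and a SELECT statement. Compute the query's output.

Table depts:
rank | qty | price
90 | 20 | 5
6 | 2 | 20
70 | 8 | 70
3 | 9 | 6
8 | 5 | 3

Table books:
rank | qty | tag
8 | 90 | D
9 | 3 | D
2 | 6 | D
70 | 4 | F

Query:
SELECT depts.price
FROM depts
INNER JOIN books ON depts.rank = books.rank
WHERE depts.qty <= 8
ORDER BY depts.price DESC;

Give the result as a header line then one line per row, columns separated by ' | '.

== RESULT ==
depts.price
70
3

Derivation:
After JOIN books (2 rows):
depts.rank | depts.qty | depts.price | books.rank | books.qty | books.tag
70 | 8 | 70 | 70 | 4 | F
8 | 5 | 3 | 8 | 90 | D
After WHERE (2 rows):
depts.rank | depts.qty | depts.price | books.rank | books.qty | books.tag
70 | 8 | 70 | 70 | 4 | F
8 | 5 | 3 | 8 | 90 | D
After SELECT (2 rows):
depts.price
70
3
After ORDER BY (2 rows):
depts.price
70
3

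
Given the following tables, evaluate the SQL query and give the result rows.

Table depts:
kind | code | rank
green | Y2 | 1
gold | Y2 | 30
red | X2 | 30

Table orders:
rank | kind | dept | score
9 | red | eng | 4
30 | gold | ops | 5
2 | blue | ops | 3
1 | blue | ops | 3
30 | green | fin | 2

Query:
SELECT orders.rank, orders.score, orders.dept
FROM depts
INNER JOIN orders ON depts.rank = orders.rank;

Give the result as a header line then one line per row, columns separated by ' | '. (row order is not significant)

After JOIN orders (5 rows):
depts.kind | depts.code | depts.rank | orders.rank | orders.kind | orders.dept | orders.score
green | Y2 | 1 | 1 | blue | ops | 3
gold | Y2 | 30 | 30 | gold | ops | 5
gold | Y2 | 30 | 30 | green | fin | 2
red | X2 | 30 | 30 | gold | ops | 5
red | X2 | 30 | 30 | green | fin | 2
After SELECT (5 rows):
orders.rank | orders.score | orders.dept
1 | 3 | ops
30 | 5 | ops
30 | 2 | fin
30 | 5 | ops
30 | 2 | fin

== RESULT ==
orders.rank | orders.score | orders.dept
1 | 3 | ops
30 | 5 | ops
30 | 2 | fin
30 | 5 | ops
30 | 2 | fin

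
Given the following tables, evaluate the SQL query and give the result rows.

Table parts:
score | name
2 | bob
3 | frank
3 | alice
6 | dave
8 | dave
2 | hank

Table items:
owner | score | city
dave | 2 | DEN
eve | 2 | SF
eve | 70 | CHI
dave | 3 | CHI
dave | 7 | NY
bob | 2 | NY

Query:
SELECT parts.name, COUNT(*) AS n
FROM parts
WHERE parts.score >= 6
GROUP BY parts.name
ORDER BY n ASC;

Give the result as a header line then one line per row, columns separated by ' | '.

After WHERE (2 rows):
parts.score | parts.name
6 | dave
8 | dave
After GROUP BY (1 rows):
parts.name | n
dave | 2
After ORDER BY (1 rows):
parts.name | n
dave | 2

== RESULT ==
parts.name | n
dave | 2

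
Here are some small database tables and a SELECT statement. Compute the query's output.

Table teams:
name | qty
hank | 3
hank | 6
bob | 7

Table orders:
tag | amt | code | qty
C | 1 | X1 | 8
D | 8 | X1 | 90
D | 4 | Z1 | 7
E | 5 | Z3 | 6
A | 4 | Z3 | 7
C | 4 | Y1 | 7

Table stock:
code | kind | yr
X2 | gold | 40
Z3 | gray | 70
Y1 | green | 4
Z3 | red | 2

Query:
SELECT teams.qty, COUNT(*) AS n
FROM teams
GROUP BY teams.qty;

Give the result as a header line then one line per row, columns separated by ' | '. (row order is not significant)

After GROUP BY (3 rows):
teams.qty | n
3 | 1
6 | 1
7 | 1

== RESULT ==
teams.qty | n
3 | 1
6 | 1
7 | 1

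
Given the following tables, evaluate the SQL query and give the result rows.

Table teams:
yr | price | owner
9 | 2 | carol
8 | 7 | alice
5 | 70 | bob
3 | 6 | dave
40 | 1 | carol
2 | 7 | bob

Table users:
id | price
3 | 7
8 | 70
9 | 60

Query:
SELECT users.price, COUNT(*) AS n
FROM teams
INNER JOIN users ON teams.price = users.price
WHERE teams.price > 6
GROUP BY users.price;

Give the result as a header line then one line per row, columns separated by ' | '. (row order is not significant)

After JOIN users (3 rows):
teams.yr | teams.price | teams.owner | users.id | users.price
8 | 7 | alice | 3 | 7
5 | 70 | bob | 8 | 70
2 | 7 | bob | 3 | 7
After WHERE (3 rows):
teams.yr | teams.price | teams.owner | users.id | users.price
8 | 7 | alice | 3 | 7
5 | 70 | bob | 8 | 70
2 | 7 | bob | 3 | 7
After GROUP BY (2 rows):
users.price | n
7 | 2
70 | 1

== RESULT ==
users.price | n
7 | 2
70 | 1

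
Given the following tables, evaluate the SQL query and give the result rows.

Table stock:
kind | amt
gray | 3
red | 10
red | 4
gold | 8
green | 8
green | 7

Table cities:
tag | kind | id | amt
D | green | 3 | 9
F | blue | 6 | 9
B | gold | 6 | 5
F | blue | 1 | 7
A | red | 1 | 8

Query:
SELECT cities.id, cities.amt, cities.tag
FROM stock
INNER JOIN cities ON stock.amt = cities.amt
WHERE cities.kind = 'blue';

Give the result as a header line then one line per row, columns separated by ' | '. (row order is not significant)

After JOIN cities (3 rows):
stock.kind | stock.amt | cities.tag | cities.kind | cities.id | cities.amt
gold | 8 | A | red | 1 | 8
green | 8 | A | red | 1 | 8
green | 7 | F | blue | 1 | 7
After WHERE (1 rows):
stock.kind | stock.amt | cities.tag | cities.kind | cities.id | cities.amt
green | 7 | F | blue | 1 | 7
After SELECT (1 rows):
cities.id | cities.amt | cities.tag
1 | 7 | F

== RESULT ==
cities.id | cities.amt | cities.tag
1 | 7 | F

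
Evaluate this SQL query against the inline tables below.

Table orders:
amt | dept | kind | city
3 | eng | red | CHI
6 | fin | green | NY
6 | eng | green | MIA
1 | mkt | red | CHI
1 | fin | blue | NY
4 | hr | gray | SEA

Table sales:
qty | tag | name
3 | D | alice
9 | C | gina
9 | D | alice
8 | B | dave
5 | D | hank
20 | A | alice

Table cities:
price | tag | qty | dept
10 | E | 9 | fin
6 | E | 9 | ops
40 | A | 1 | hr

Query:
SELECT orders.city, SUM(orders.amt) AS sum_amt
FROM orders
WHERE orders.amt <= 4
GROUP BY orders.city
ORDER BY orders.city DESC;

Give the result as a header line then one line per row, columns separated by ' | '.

== RESULT ==
orders.city | sum_amt
SEA | 4
NY | 1
CHI | 4

Derivation:
After WHERE (4 rows):
orders.amt | orders.dept | orders.kind | orders.city
3 | eng | red | CHI
1 | mkt | red | CHI
1 | fin | blue | NY
4 | hr | gray | SEA
After GROUP BY (3 rows):
orders.city | sum_amt
CHI | 4
NY | 1
SEA | 4
After ORDER BY (3 rows):
orders.city | sum_amt
SEA | 4
NY | 1
CHI | 4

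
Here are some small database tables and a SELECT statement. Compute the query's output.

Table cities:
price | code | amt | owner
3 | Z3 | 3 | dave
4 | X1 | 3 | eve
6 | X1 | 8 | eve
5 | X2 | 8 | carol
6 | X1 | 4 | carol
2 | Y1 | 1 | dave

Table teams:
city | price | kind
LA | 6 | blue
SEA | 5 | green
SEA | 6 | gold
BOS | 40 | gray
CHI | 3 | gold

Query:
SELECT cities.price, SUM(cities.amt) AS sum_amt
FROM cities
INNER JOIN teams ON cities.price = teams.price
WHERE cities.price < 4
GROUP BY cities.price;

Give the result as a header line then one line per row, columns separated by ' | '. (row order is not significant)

After JOIN teams (6 rows):
cities.price | cities.code | cities.amt | cities.owner | teams.city | teams.price | teams.kind
3 | Z3 | 3 | dave | CHI | 3 | gold
6 | X1 | 8 | eve | LA | 6 | blue
6 | X1 | 8 | eve | SEA | 6 | gold
5 | X2 | 8 | carol | SEA | 5 | green
6 | X1 | 4 | carol | LA | 6 | blue
6 | X1 | 4 | carol | SEA | 6 | gold
After WHERE (1 rows):
cities.price | cities.code | cities.amt | cities.owner | teams.city | teams.price | teams.kind
3 | Z3 | 3 | dave | CHI | 3 | gold
After GROUP BY (1 rows):
cities.price | sum_amt
3 | 3

== RESULT ==
cities.price | sum_amt
3 | 3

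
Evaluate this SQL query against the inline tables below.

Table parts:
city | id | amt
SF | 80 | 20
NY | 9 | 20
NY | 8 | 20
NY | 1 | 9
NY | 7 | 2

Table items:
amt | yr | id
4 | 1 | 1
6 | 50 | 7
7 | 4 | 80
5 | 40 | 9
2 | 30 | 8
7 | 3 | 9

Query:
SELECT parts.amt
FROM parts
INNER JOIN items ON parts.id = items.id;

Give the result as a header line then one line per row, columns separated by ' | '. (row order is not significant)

== RESULT ==
parts.amt
20
20
20
20
9
2

Derivation:
After JOIN items (6 rows):
parts.city | parts.id | parts.amt | items.amt | items.yr | items.id
SF | 80 | 20 | 7 | 4 | 80
NY | 9 | 20 | 5 | 40 | 9
NY | 9 | 20 | 7 | 3 | 9
NY | 8 | 20 | 2 | 30 | 8
NY | 1 | 9 | 4 | 1 | 1
NY | 7 | 2 | 6 | 50 | 7
After SELECT (6 rows):
parts.amt
20
20
20
20
9
2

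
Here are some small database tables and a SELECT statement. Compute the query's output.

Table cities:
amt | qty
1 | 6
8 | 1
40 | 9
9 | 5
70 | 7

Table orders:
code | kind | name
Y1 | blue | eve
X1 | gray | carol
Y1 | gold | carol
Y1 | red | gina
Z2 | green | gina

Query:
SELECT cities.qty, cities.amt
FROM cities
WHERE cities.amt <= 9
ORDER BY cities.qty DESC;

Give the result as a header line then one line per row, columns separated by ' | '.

After WHERE (3 rows):
cities.amt | cities.qty
1 | 6
8 | 1
9 | 5
After SELECT (3 rows):
cities.qty | cities.amt
6 | 1
1 | 8
5 | 9
After ORDER BY (3 rows):
cities.qty | cities.amt
6 | 1
5 | 9
1 | 8

== RESULT ==
cities.qty | cities.amt
6 | 1
5 | 9
1 | 8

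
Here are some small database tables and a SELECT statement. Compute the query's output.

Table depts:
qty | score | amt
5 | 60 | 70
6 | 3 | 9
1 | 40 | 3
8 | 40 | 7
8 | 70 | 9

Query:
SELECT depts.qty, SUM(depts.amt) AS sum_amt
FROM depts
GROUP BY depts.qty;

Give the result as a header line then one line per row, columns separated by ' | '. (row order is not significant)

== RESULT ==
depts.qty | sum_amt
5 | 70
6 | 9
1 | 3
8 | 16

Derivation:
After GROUP BY (4 rows):
depts.qty | sum_amt
5 | 70
6 | 9
1 | 3
8 | 16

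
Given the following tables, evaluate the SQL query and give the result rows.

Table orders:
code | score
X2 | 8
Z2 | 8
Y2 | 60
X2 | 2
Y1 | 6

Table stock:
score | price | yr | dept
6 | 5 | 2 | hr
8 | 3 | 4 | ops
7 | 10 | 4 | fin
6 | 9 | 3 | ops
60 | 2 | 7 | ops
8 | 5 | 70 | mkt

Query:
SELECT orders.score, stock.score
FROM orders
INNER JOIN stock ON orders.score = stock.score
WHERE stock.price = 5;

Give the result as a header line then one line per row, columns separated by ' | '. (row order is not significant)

After JOIN stock (7 rows):
orders.code | orders.score | stock.score | stock.price | stock.yr | stock.dept
X2 | 8 | 8 | 3 | 4 | ops
X2 | 8 | 8 | 5 | 70 | mkt
Z2 | 8 | 8 | 3 | 4 | ops
Z2 | 8 | 8 | 5 | 70 | mkt
Y2 | 60 | 60 | 2 | 7 | ops
Y1 | 6 | 6 | 5 | 2 | hr
Y1 | 6 | 6 | 9 | 3 | ops
After WHERE (3 rows):
orders.code | orders.score | stock.score | stock.price | stock.yr | stock.dept
X2 | 8 | 8 | 5 | 70 | mkt
Z2 | 8 | 8 | 5 | 70 | mkt
Y1 | 6 | 6 | 5 | 2 | hr
After SELECT (3 rows):
orders.score | stock.score
8 | 8
8 | 8
6 | 6

== RESULT ==
orders.score | stock.score
8 | 8
8 | 8
6 | 6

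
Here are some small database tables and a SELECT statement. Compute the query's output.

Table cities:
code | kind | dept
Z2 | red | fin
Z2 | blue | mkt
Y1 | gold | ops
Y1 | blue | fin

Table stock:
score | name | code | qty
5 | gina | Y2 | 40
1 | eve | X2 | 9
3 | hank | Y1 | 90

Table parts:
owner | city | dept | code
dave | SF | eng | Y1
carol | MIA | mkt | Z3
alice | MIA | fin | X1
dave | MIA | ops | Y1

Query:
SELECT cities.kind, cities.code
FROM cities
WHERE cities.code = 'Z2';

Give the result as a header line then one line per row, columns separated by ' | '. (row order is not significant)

== RESULT ==
cities.kind | cities.code
red | Z2
blue | Z2

Derivation:
After WHERE (2 rows):
cities.code | cities.kind | cities.dept
Z2 | red | fin
Z2 | blue | mkt
After SELECT (2 rows):
cities.kind | cities.code
red | Z2
blue | Z2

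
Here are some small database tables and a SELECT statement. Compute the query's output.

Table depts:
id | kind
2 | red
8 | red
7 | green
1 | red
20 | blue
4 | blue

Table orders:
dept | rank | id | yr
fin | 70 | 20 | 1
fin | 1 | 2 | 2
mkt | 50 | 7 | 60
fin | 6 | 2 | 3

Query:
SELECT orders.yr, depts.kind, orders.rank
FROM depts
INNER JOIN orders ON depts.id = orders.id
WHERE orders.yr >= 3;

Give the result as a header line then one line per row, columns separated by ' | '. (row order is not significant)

After JOIN orders (4 rows):
depts.id | depts.kind | orders.dept | orders.rank | orders.id | orders.yr
2 | red | fin | 1 | 2 | 2
2 | red | fin | 6 | 2 | 3
7 | green | mkt | 50 | 7 | 60
20 | blue | fin | 70 | 20 | 1
After WHERE (2 rows):
depts.id | depts.kind | orders.dept | orders.rank | orders.id | orders.yr
2 | red | fin | 6 | 2 | 3
7 | green | mkt | 50 | 7 | 60
After SELECT (2 rows):
orders.yr | depts.kind | orders.rank
3 | red | 6
60 | green | 50

== RESULT ==
orders.yr | depts.kind | orders.rank
3 | red | 6
60 | green | 50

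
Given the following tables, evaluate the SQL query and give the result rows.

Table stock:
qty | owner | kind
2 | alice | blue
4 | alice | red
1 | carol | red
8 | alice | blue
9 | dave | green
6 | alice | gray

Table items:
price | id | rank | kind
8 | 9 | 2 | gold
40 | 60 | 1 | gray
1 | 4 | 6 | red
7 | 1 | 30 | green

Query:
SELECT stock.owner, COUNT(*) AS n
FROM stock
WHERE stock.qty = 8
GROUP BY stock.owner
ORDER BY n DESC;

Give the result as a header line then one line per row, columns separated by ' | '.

== RESULT ==
stock.owner | n
alice | 1

Derivation:
After WHERE (1 rows):
stock.qty | stock.owner | stock.kind
8 | alice | blue
After GROUP BY (1 rows):
stock.owner | n
alice | 1
After ORDER BY (1 rows):
stock.owner | n
alice | 1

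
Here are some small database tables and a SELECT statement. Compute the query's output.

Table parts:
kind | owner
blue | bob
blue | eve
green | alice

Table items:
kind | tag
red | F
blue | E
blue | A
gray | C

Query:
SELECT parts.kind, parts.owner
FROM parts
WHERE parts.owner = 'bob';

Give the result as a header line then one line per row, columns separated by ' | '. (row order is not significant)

After WHERE (1 rows):
parts.kind | parts.owner
blue | bob
After SELECT (1 rows):
parts.kind | parts.owner
blue | bob

== RESULT ==
parts.kind | parts.owner
blue | bob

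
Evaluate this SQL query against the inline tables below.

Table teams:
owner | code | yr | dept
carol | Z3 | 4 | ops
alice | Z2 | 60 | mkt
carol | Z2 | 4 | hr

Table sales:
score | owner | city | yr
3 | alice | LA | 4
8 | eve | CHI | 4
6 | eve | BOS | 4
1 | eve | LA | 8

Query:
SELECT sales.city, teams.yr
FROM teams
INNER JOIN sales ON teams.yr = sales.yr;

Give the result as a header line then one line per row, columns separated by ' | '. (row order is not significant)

After JOIN sales (6 rows):
teams.owner | teams.code | teams.yr | teams.dept | sales.score | sales.owner | sales.city | sales.yr
carol | Z3 | 4 | ops | 3 | alice | LA | 4
carol | Z3 | 4 | ops | 8 | eve | CHI | 4
carol | Z3 | 4 | ops | 6 | eve | BOS | 4
carol | Z2 | 4 | hr | 3 | alice | LA | 4
carol | Z2 | 4 | hr | 8 | eve | CHI | 4
carol | Z2 | 4 | hr | 6 | eve | BOS | 4
After SELECT (6 rows):
sales.city | teams.yr
LA | 4
CHI | 4
BOS | 4
LA | 4
CHI | 4
BOS | 4

== RESULT ==
sales.city | teams.yr
LA | 4
CHI | 4
BOS | 4
LA | 4
CHI | 4
BOS | 4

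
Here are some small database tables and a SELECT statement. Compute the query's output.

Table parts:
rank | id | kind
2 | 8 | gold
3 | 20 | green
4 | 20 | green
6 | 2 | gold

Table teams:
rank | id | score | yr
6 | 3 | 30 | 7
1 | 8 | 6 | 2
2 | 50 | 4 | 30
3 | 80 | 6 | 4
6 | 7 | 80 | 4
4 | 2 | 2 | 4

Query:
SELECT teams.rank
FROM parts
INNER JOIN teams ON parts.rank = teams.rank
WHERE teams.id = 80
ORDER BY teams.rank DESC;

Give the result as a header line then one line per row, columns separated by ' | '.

== RESULT ==
teams.rank
3

Derivation:
After JOIN teams (5 rows):
parts.rank | parts.id | parts.kind | teams.rank | teams.id | teams.score | teams.yr
2 | 8 | gold | 2 | 50 | 4 | 30
3 | 20 | green | 3 | 80 | 6 | 4
4 | 20 | green | 4 | 2 | 2 | 4
6 | 2 | gold | 6 | 3 | 30 | 7
6 | 2 | gold | 6 | 7 | 80 | 4
After WHERE (1 rows):
parts.rank | parts.id | parts.kind | teams.rank | teams.id | teams.score | teams.yr
3 | 20 | green | 3 | 80 | 6 | 4
After SELECT (1 rows):
teams.rank
3
After ORDER BY (1 rows):
teams.rank
3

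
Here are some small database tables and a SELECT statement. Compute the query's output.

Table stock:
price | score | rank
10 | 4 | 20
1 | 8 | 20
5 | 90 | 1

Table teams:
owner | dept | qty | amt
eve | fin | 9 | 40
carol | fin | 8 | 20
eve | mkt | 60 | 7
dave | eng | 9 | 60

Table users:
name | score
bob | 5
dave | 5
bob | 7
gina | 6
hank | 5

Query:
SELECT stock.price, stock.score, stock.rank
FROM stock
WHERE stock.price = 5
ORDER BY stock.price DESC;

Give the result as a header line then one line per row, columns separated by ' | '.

After WHERE (1 rows):
stock.price | stock.score | stock.rank
5 | 90 | 1
After SELECT (1 rows):
stock.price | stock.score | stock.rank
5 | 90 | 1
After ORDER BY (1 rows):
stock.price | stock.score | stock.rank
5 | 90 | 1

== RESULT ==
stock.price | stock.score | stock.rank
5 | 90 | 1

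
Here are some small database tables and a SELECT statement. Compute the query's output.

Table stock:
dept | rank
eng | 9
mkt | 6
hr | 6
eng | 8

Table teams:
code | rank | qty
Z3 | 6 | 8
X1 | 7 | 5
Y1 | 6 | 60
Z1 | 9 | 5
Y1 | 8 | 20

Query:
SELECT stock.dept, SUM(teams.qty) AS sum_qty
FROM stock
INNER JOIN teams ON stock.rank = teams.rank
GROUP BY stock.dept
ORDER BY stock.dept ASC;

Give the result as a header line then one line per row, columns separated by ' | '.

== RESULT ==
stock.dept | sum_qty
eng | 25
hr | 68
mkt | 68

Derivation:
After JOIN teams (6 rows):
stock.dept | stock.rank | teams.code | teams.rank | teams.qty
eng | 9 | Z1 | 9 | 5
mkt | 6 | Z3 | 6 | 8
mkt | 6 | Y1 | 6 | 60
hr | 6 | Z3 | 6 | 8
hr | 6 | Y1 | 6 | 60
eng | 8 | Y1 | 8 | 20
After GROUP BY (3 rows):
stock.dept | sum_qty
eng | 25
mkt | 68
hr | 68
After ORDER BY (3 rows):
stock.dept | sum_qty
eng | 25
hr | 68
mkt | 68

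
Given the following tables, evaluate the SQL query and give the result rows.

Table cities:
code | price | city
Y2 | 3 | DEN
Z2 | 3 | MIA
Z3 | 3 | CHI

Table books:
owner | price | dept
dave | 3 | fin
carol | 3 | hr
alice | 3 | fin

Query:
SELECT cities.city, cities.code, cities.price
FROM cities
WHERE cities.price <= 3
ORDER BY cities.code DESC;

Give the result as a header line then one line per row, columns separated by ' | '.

After WHERE (3 rows):
cities.code | cities.price | cities.city
Y2 | 3 | DEN
Z2 | 3 | MIA
Z3 | 3 | CHI
After SELECT (3 rows):
cities.city | cities.code | cities.price
DEN | Y2 | 3
MIA | Z2 | 3
CHI | Z3 | 3
After ORDER BY (3 rows):
cities.city | cities.code | cities.price
CHI | Z3 | 3
MIA | Z2 | 3
DEN | Y2 | 3

== RESULT ==
cities.city | cities.code | cities.price
CHI | Z3 | 3
MIA | Z2 | 3
DEN | Y2 | 3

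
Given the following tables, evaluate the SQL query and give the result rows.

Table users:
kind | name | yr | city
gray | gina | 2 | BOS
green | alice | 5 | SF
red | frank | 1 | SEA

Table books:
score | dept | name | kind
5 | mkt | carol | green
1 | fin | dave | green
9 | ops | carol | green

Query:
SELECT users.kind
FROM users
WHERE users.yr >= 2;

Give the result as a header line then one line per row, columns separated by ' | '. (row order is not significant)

== RESULT ==
users.kind
gray
green

Derivation:
After WHERE (2 rows):
users.kind | users.name | users.yr | users.city
gray | gina | 2 | BOS
green | alice | 5 | SF
After SELECT (2 rows):
users.kind
gray
green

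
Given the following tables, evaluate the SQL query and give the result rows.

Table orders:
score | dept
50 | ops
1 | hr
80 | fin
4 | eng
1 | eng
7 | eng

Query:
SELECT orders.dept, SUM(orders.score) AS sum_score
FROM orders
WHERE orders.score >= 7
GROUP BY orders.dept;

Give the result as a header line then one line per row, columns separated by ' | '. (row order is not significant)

== RESULT ==
orders.dept | sum_score
ops | 50
fin | 80
eng | 7

Derivation:
After WHERE (3 rows):
orders.score | orders.dept
50 | ops
80 | fin
7 | eng
After GROUP BY (3 rows):
orders.dept | sum_score
ops | 50
fin | 80
eng | 7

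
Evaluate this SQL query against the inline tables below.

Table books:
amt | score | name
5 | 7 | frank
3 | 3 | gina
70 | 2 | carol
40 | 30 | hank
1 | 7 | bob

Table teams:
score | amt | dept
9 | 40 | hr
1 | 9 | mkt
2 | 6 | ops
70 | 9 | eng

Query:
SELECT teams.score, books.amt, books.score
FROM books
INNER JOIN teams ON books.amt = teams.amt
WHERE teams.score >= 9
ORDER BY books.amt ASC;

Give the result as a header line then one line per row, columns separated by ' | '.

== RESULT ==
teams.score | books.amt | books.score
9 | 40 | 30

Derivation:
After JOIN teams (1 rows):
books.amt | books.score | books.name | teams.score | teams.amt | teams.dept
40 | 30 | hank | 9 | 40 | hr
After WHERE (1 rows):
books.amt | books.score | books.name | teams.score | teams.amt | teams.dept
40 | 30 | hank | 9 | 40 | hr
After SELECT (1 rows):
teams.score | books.amt | books.score
9 | 40 | 30
After ORDER BY (1 rows):
teams.score | books.amt | books.score
9 | 40 | 30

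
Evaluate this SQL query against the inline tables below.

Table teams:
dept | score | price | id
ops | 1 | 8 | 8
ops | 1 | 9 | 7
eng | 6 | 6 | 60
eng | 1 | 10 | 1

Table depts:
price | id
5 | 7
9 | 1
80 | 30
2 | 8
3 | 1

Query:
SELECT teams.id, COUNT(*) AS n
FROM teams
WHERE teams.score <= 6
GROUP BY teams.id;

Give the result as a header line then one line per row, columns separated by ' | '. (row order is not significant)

== RESULT ==
teams.id | n
8 | 1
7 | 1
60 | 1
1 | 1

Derivation:
After WHERE (4 rows):
teams.dept | teams.score | teams.price | teams.id
ops | 1 | 8 | 8
ops | 1 | 9 | 7
eng | 6 | 6 | 60
eng | 1 | 10 | 1
After GROUP BY (4 rows):
teams.id | n
8 | 1
7 | 1
60 | 1
1 | 1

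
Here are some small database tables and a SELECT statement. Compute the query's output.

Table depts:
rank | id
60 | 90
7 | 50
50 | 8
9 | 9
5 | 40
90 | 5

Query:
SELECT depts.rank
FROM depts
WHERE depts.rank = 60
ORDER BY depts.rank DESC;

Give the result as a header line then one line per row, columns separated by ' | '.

After WHERE (1 rows):
depts.rank | depts.id
60 | 90
After SELECT (1 rows):
depts.rank
60
After ORDER BY (1 rows):
depts.rank
60

== RESULT ==
depts.rank
60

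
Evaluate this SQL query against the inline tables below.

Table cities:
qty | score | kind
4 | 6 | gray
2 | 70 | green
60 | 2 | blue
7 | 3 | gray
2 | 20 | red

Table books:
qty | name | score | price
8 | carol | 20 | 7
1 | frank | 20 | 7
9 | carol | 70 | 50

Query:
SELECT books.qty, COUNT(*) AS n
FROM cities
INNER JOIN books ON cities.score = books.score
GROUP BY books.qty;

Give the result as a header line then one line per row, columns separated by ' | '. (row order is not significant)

After JOIN books (3 rows):
cities.qty | cities.score | cities.kind | books.qty | books.name | books.score | books.price
2 | 70 | green | 9 | carol | 70 | 50
2 | 20 | red | 8 | carol | 20 | 7
2 | 20 | red | 1 | frank | 20 | 7
After GROUP BY (3 rows):
books.qty | n
9 | 1
8 | 1
1 | 1

== RESULT ==
books.qty | n
9 | 1
8 | 1
1 | 1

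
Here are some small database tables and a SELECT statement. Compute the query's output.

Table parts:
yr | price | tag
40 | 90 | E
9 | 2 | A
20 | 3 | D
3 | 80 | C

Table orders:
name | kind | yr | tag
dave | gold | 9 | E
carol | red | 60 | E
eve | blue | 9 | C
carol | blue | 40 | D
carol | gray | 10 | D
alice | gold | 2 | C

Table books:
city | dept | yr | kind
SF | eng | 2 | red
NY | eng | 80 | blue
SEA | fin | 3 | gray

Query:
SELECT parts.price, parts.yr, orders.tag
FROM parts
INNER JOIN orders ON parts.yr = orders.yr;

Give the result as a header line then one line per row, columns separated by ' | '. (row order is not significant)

After JOIN orders (3 rows):
parts.yr | parts.price | parts.tag | orders.name | orders.kind | orders.yr | orders.tag
40 | 90 | E | carol | blue | 40 | D
9 | 2 | A | dave | gold | 9 | E
9 | 2 | A | eve | blue | 9 | C
After SELECT (3 rows):
parts.price | parts.yr | orders.tag
90 | 40 | D
2 | 9 | E
2 | 9 | C

== RESULT ==
parts.price | parts.yr | orders.tag
90 | 40 | D
2 | 9 | E
2 | 9 | C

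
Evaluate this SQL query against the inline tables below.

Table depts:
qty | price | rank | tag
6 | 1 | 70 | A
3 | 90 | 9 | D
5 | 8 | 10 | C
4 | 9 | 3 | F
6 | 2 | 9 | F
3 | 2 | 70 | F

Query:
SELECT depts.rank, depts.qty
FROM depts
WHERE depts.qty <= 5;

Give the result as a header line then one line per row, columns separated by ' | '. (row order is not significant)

== RESULT ==
depts.rank | depts.qty
9 | 3
10 | 5
3 | 4
70 | 3

Derivation:
After WHERE (4 rows):
depts.qty | depts.price | depts.rank | depts.tag
3 | 90 | 9 | D
5 | 8 | 10 | C
4 | 9 | 3 | F
3 | 2 | 70 | F
After SELECT (4 rows):
depts.rank | depts.qty
9 | 3
10 | 5
3 | 4
70 | 3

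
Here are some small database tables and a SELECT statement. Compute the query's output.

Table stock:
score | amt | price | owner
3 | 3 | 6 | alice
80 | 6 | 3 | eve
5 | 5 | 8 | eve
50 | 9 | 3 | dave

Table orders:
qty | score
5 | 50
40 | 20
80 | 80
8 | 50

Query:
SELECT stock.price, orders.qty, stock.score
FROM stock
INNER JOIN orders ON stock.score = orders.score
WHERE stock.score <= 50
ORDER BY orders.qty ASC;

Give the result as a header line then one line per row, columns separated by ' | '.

After JOIN orders (3 rows):
stock.score | stock.amt | stock.price | stock.owner | orders.qty | orders.score
80 | 6 | 3 | eve | 80 | 80
50 | 9 | 3 | dave | 5 | 50
50 | 9 | 3 | dave | 8 | 50
After WHERE (2 rows):
stock.score | stock.amt | stock.price | stock.owner | orders.qty | orders.score
50 | 9 | 3 | dave | 5 | 50
50 | 9 | 3 | dave | 8 | 50
After SELECT (2 rows):
stock.price | orders.qty | stock.score
3 | 5 | 50
3 | 8 | 50
After ORDER BY (2 rows):
stock.price | orders.qty | stock.score
3 | 5 | 50
3 | 8 | 50

== RESULT ==
stock.price | orders.qty | stock.score
3 | 5 | 50
3 | 8 | 50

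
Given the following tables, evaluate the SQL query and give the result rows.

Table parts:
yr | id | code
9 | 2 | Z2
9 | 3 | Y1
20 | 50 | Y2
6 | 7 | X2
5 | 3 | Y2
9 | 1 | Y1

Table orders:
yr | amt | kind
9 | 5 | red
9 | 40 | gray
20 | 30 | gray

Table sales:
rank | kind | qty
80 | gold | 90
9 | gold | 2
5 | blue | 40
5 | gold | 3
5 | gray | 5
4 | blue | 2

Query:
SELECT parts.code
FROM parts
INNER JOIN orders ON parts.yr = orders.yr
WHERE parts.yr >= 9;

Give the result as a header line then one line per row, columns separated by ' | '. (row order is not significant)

== RESULT ==
parts.code
Z2
Z2
Y1
Y1
Y2
Y1
Y1

Derivation:
After JOIN orders (7 rows):
parts.yr | parts.id | parts.code | orders.yr | orders.amt | orders.kind
9 | 2 | Z2 | 9 | 5 | red
9 | 2 | Z2 | 9 | 40 | gray
9 | 3 | Y1 | 9 | 5 | red
9 | 3 | Y1 | 9 | 40 | gray
20 | 50 | Y2 | 20 | 30 | gray
9 | 1 | Y1 | 9 | 5 | red
9 | 1 | Y1 | 9 | 40 | gray
After WHERE (7 rows):
parts.yr | parts.id | parts.code | orders.yr | orders.amt | orders.kind
9 | 2 | Z2 | 9 | 5 | red
9 | 2 | Z2 | 9 | 40 | gray
9 | 3 | Y1 | 9 | 5 | red
9 | 3 | Y1 | 9 | 40 | gray
20 | 50 | Y2 | 20 | 30 | gray
9 | 1 | Y1 | 9 | 5 | red
9 | 1 | Y1 | 9 | 40 | gray
After SELECT (7 rows):
parts.code
Z2
Z2
Y1
Y1
Y2
Y1
Y1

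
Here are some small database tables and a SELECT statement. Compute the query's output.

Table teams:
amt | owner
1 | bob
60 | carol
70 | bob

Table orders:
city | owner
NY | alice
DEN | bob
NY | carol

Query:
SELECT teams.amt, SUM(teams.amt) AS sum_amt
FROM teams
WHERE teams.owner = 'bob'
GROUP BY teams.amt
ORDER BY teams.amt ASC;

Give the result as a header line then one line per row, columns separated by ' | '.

== RESULT ==
teams.amt | sum_amt
1 | 1
70 | 70

Derivation:
After WHERE (2 rows):
teams.amt | teams.owner
1 | bob
70 | bob
After GROUP BY (2 rows):
teams.amt | sum_amt
1 | 1
70 | 70
After ORDER BY (2 rows):
teams.amt | sum_amt
1 | 1
70 | 70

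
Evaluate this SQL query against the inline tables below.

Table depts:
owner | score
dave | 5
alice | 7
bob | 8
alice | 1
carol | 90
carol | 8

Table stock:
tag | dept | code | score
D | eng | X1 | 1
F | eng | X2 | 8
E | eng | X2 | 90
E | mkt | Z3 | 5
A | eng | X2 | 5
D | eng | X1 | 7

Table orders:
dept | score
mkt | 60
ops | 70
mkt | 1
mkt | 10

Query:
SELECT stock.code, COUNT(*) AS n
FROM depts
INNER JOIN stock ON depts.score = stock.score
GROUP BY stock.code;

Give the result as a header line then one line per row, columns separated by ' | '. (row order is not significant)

After JOIN stock (7 rows):
depts.owner | depts.score | stock.tag | stock.dept | stock.code | stock.score
dave | 5 | E | mkt | Z3 | 5
dave | 5 | A | eng | X2 | 5
alice | 7 | D | eng | X1 | 7
bob | 8 | F | eng | X2 | 8
alice | 1 | D | eng | X1 | 1
carol | 90 | E | eng | X2 | 90
carol | 8 | F | eng | X2 | 8
After GROUP BY (3 rows):
stock.code | n
Z3 | 1
X2 | 4
X1 | 2

== RESULT ==
stock.code | n
Z3 | 1
X2 | 4
X1 | 2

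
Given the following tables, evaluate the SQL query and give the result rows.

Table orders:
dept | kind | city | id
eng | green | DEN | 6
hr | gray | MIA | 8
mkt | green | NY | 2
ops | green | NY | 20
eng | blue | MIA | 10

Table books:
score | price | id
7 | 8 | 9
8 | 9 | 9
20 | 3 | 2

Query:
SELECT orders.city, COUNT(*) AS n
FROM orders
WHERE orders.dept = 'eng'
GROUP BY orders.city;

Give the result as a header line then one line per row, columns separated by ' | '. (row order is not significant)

== RESULT ==
orders.city | n
DEN | 1
MIA | 1

Derivation:
After WHERE (2 rows):
orders.dept | orders.kind | orders.city | orders.id
eng | green | DEN | 6
eng | blue | MIA | 10
After GROUP BY (2 rows):
orders.city | n
DEN | 1
MIA | 1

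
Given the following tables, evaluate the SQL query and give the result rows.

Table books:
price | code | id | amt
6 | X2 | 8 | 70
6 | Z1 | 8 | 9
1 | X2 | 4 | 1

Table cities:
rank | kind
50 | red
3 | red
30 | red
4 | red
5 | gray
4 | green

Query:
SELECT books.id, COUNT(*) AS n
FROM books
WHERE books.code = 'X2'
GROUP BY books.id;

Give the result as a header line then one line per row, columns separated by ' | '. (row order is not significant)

After WHERE (2 rows):
books.price | books.code | books.id | books.amt
6 | X2 | 8 | 70
1 | X2 | 4 | 1
After GROUP BY (2 rows):
books.id | n
8 | 1
4 | 1

== RESULT ==
books.id | n
8 | 1
4 | 1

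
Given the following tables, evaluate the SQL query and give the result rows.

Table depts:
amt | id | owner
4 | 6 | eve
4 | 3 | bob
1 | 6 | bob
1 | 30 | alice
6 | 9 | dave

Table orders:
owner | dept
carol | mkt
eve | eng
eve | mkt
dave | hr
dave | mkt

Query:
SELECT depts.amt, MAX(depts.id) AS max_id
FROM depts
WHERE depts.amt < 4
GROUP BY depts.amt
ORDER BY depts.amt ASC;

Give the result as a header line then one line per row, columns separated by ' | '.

== RESULT ==
depts.amt | max_id
1 | 30

Derivation:
After WHERE (2 rows):
depts.amt | depts.id | depts.owner
1 | 6 | bob
1 | 30 | alice
After GROUP BY (1 rows):
depts.amt | max_id
1 | 30
After ORDER BY (1 rows):
depts.amt | max_id
1 | 30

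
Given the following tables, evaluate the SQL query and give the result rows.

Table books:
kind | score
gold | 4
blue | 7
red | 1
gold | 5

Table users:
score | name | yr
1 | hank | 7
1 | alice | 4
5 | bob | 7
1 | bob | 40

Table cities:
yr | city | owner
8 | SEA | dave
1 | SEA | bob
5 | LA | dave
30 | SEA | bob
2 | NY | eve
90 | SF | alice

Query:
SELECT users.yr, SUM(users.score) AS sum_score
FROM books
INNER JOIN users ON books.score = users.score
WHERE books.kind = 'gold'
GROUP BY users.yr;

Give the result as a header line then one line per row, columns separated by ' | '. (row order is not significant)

After JOIN users (4 rows):
books.kind | books.score | users.score | users.name | users.yr
red | 1 | 1 | hank | 7
red | 1 | 1 | alice | 4
red | 1 | 1 | bob | 40
gold | 5 | 5 | bob | 7
After WHERE (1 rows):
books.kind | books.score | users.score | users.name | users.yr
gold | 5 | 5 | bob | 7
After GROUP BY (1 rows):
users.yr | sum_score
7 | 5

== RESULT ==
users.yr | sum_score
7 | 5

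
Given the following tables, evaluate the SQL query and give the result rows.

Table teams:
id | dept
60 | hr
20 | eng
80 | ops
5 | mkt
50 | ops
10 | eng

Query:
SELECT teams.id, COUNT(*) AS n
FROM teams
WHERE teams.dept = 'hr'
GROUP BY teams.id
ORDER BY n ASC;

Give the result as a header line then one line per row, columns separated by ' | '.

After WHERE (1 rows):
teams.id | teams.dept
60 | hr
After GROUP BY (1 rows):
teams.id | n
60 | 1
After ORDER BY (1 rows):
teams.id | n
60 | 1

== RESULT ==
teams.id | n
60 | 1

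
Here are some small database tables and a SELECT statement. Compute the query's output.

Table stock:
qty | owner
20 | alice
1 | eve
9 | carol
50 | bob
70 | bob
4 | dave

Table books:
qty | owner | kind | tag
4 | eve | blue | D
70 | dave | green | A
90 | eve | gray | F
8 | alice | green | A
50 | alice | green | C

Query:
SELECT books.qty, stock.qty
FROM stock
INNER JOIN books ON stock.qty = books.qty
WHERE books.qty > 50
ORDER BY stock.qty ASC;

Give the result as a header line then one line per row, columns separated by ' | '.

After JOIN books (3 rows):
stock.qty | stock.owner | books.qty | books.owner | books.kind | books.tag
50 | bob | 50 | alice | green | C
70 | bob | 70 | dave | green | A
4 | dave | 4 | eve | blue | D
After WHERE (1 rows):
stock.qty | stock.owner | books.qty | books.owner | books.kind | books.tag
70 | bob | 70 | dave | green | A
After SELECT (1 rows):
books.qty | stock.qty
70 | 70
After ORDER BY (1 rows):
books.qty | stock.qty
70 | 70

== RESULT ==
books.qty | stock.qty
70 | 70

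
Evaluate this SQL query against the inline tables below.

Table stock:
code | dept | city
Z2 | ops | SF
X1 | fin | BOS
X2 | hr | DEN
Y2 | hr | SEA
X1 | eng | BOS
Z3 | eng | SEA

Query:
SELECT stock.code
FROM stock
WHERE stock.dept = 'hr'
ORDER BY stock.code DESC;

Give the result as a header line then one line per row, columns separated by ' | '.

== RESULT ==
stock.code
Y2
X2

Derivation:
After WHERE (2 rows):
stock.code | stock.dept | stock.city
X2 | hr | DEN
Y2 | hr | SEA
After SELECT (2 rows):
stock.code
X2
Y2
After ORDER BY (2 rows):
stock.code
Y2
X2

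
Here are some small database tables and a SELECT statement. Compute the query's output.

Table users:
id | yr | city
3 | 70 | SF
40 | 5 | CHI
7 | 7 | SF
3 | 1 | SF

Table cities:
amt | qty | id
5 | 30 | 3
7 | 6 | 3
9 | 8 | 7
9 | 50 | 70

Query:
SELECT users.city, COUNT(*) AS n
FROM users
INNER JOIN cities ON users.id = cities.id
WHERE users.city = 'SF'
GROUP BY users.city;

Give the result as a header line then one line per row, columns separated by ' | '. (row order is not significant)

After JOIN cities (5 rows):
users.id | users.yr | users.city | cities.amt | cities.qty | cities.id
3 | 70 | SF | 5 | 30 | 3
3 | 70 | SF | 7 | 6 | 3
7 | 7 | SF | 9 | 8 | 7
3 | 1 | SF | 5 | 30 | 3
3 | 1 | SF | 7 | 6 | 3
After WHERE (5 rows):
users.id | users.yr | users.city | cities.amt | cities.qty | cities.id
3 | 70 | SF | 5 | 30 | 3
3 | 70 | SF | 7 | 6 | 3
7 | 7 | SF | 9 | 8 | 7
3 | 1 | SF | 5 | 30 | 3
3 | 1 | SF | 7 | 6 | 3
After GROUP BY (1 rows):
users.city | n
SF | 5

== RESULT ==
users.city | n
SF | 5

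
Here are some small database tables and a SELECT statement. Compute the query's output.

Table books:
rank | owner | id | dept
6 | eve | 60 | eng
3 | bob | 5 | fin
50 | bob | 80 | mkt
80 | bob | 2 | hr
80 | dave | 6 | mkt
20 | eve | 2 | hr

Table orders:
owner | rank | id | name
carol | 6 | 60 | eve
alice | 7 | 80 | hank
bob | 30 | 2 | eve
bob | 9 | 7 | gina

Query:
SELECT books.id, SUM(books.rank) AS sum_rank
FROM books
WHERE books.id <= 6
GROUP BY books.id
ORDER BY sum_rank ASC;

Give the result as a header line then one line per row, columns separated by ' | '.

== RESULT ==
books.id | sum_rank
5 | 3
6 | 80
2 | 100

Derivation:
After WHERE (4 rows):
books.rank | books.owner | books.id | books.dept
3 | bob | 5 | fin
80 | bob | 2 | hr
80 | dave | 6 | mkt
20 | eve | 2 | hr
After GROUP BY (3 rows):
books.id | sum_rank
5 | 3
2 | 100
6 | 80
After ORDER BY (3 rows):
books.id | sum_rank
5 | 3
6 | 80
2 | 100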